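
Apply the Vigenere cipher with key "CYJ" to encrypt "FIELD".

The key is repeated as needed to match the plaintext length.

Step 1: Repeat key to match plaintext length:
  Plaintext: FIELD
  Key:       CYJCY
Step 2: Encrypt each letter:
  F(5) + C(2) = (5+2) mod 26 = 7 = H
  I(8) + Y(24) = (8+24) mod 26 = 6 = G
  E(4) + J(9) = (4+9) mod 26 = 13 = N
  L(11) + C(2) = (11+2) mod 26 = 13 = N
  D(3) + Y(24) = (3+24) mod 26 = 1 = B
Ciphertext: HGNNB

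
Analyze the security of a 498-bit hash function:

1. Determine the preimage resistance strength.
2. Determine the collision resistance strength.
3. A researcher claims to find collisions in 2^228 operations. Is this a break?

Step 1: Preimage resistance requires brute-force of 2^498 operations.
Step 2: Collision resistance (birthday bound) = 2^(498/2) = 2^249.
Step 3: The claimed attack costs 2^228 operations.
Step 4: Since 2^228 < 2^249, the claimed attack beats the generic birthday bound, so collision resistance is broken.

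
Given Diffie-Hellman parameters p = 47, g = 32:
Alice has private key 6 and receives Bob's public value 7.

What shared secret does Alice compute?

Step 1: s = B^a mod p = 7^6 mod 47.
  7^1 mod 47 = 7
  7^2 mod 47 = (7 * 7) mod 47 = 2
  7^3 mod 47 = (2 * 7) mod 47 = 14
  7^4 mod 47 = (14 * 7) mod 47 = 4
  7^5 mod 47 = (4 * 7) mod 47 = 28
  7^6 mod 47 = (28 * 7) mod 47 = 8
Result: shared secret = 8.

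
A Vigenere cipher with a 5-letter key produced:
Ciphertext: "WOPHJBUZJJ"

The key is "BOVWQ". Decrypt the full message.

Step 1: Key 'BOVWQ' has length 5. Extended key: BOVWQBOVWQ
Step 2: Decrypt each position:
  W(22) - B(1) = 21 = V
  O(14) - O(14) = 0 = A
  P(15) - V(21) = 20 = U
  H(7) - W(22) = 11 = L
  J(9) - Q(16) = 19 = T
  B(1) - B(1) = 0 = A
  U(20) - O(14) = 6 = G
  Z(25) - V(21) = 4 = E
  J(9) - W(22) = 13 = N
  J(9) - Q(16) = 19 = T
Plaintext: VAULTAGENT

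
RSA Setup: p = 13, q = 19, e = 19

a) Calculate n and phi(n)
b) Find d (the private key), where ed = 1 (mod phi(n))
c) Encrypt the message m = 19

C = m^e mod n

Step 1: n = 13 * 19 = 247.
Step 2: phi(n) = (13-1)(19-1) = 12 * 18 = 216.
Step 3: Find d = 19^(-1) mod 216 = 91.
  Verify: 19 * 91 = 1729 = 1 (mod 216).
Step 4: C = 19^19 mod 247 = 228.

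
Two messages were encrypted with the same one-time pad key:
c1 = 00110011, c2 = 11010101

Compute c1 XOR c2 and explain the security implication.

Step 1: c1 XOR c2 = (m1 XOR k) XOR (m2 XOR k).
Step 2: By XOR associativity/commutativity: = m1 XOR m2 XOR k XOR k = m1 XOR m2.
Step 3: 00110011 XOR 11010101 = 11100110 = 230.
Step 4: The key cancels out! An attacker learns m1 XOR m2 = 230, revealing the relationship between plaintexts.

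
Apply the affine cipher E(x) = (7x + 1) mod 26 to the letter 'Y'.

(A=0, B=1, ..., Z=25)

Step 1: Convert 'Y' to number: x = 24.
Step 2: E(24) = (7 * 24 + 1) mod 26 = 169 mod 26 = 13.
Step 3: Convert 13 back to letter: N.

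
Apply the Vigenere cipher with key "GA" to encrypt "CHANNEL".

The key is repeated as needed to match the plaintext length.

Step 1: Repeat key to match plaintext length:
  Plaintext: CHANNEL
  Key:       GAGAGAG
Step 2: Encrypt each letter:
  C(2) + G(6) = (2+6) mod 26 = 8 = I
  H(7) + A(0) = (7+0) mod 26 = 7 = H
  A(0) + G(6) = (0+6) mod 26 = 6 = G
  N(13) + A(0) = (13+0) mod 26 = 13 = N
  N(13) + G(6) = (13+6) mod 26 = 19 = T
  E(4) + A(0) = (4+0) mod 26 = 4 = E
  L(11) + G(6) = (11+6) mod 26 = 17 = R
Ciphertext: IHGNTER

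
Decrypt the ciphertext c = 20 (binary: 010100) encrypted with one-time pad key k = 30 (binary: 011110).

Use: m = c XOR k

Step 1: XOR ciphertext with key:
  Ciphertext: 010100
  Key:        011110
  XOR:        001010
Step 2: Plaintext = 001010 = 10 in decimal.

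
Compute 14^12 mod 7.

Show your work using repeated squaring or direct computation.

Step 1: Compute 14^12 mod 7 step by step, reducing modulo 7 at each step.
  14^1 mod 7 = 0
  14^2 mod 7 = (0 * 14) mod 7 = 0
  14^3 mod 7 = (0 * 14) mod 7 = 0
  14^4 mod 7 = (0 * 14) mod 7 = 0
  14^5 mod 7 = (0 * 14) mod 7 = 0
  14^6 mod 7 = (0 * 14) mod 7 = 0
  14^7 mod 7 = (0 * 14) mod 7 = 0
  14^8 mod 7 = (0 * 14) mod 7 = 0
  14^9 mod 7 = (0 * 14) mod 7 = 0
  14^10 mod 7 = (0 * 14) mod 7 = 0
  14^11 mod 7 = (0 * 14) mod 7 = 0
  14^12 mod 7 = (0 * 14) mod 7 = 0
Step 2: Result = 0.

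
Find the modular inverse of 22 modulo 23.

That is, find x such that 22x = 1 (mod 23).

Step 1: We need x such that 22 * x = 1 (mod 23).
Step 2: Using the extended Euclidean algorithm or trial:
  22 * 22 = 484 = 21 * 23 + 1.
Step 3: Since 484 mod 23 = 1, the inverse is x = 22.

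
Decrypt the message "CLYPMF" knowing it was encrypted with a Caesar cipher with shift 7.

Step 1: Reverse the shift by subtracting 7 from each letter position.
  C (position 2) -> position (2-7) mod 26 = 21 -> V
  L (position 11) -> position (11-7) mod 26 = 4 -> E
  Y (position 24) -> position (24-7) mod 26 = 17 -> R
  P (position 15) -> position (15-7) mod 26 = 8 -> I
  M (position 12) -> position (12-7) mod 26 = 5 -> F
  F (position 5) -> position (5-7) mod 26 = 24 -> Y
Decrypted message: VERIFY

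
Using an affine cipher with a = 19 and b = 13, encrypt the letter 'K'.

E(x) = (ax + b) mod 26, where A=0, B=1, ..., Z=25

Step 1: Convert 'K' to number: x = 10.
Step 2: E(10) = (19 * 10 + 13) mod 26 = 203 mod 26 = 21.
Step 3: Convert 21 back to letter: V.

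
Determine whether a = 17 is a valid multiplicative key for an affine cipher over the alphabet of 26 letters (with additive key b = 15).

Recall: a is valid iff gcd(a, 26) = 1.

Step 1: Compute gcd(17, 26).
Step 2: gcd(17, 26) = 1.
Since gcd = 1, 17 is coprime with 26, so it is a valid key.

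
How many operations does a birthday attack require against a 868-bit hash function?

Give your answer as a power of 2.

Step 1: The birthday paradox gives collision probability ~50% after sqrt(2^n) = 2^(n/2) hashes.
Step 2: For 868-bit output: 2^(868/2) = 2^434.
Step 3: Approximately 2^434 hash computations needed.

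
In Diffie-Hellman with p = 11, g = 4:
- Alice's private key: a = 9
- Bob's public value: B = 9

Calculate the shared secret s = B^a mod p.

Step 1: s = B^a mod p = 9^9 mod 11.
  9^1 mod 11 = 9
  9^2 mod 11 = (9 * 9) mod 11 = 4
  9^3 mod 11 = (4 * 9) mod 11 = 3
  9^4 mod 11 = (3 * 9) mod 11 = 5
  9^5 mod 11 = (5 * 9) mod 11 = 1
  9^6 mod 11 = (1 * 9) mod 11 = 9
  9^7 mod 11 = (9 * 9) mod 11 = 4
  9^8 mod 11 = (4 * 9) mod 11 = 3
  9^9 mod 11 = (3 * 9) mod 11 = 5
Result: shared secret = 5.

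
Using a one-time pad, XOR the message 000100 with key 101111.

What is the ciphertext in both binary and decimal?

Step 1: Write out the XOR operation bit by bit:
  Message: 000100
  Key:     101111
  XOR:     101011
Step 2: Convert to decimal: 101011 = 43.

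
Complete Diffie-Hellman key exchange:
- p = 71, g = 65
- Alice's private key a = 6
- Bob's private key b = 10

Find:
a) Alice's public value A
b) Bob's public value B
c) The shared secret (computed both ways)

Step 1: A = g^a mod p = 65^6 mod 71 = 9.
Step 2: B = g^b mod p = 65^10 mod 71 = 20.
Step 3: Alice computes s = B^a mod p = 20^6 mod 71 = 32.
Step 4: Bob computes s = A^b mod p = 9^10 mod 71 = 32.
Both sides agree: shared secret = 32.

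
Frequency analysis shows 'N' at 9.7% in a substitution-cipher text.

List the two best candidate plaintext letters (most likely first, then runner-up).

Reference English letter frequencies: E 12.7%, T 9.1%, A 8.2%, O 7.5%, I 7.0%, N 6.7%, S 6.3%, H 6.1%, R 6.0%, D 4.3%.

Step 1: Observed frequency of 'N' is 9.7%.
Step 2: Compute distances to each reference frequency and sort:
  T (9.1%): difference = 0.6% <-- BEST
  A (8.2%): difference = 1.5% <-- RUNNER-UP
  O (7.5%): difference = 2.2%
  I (7.0%): difference = 2.7%
  N (6.7%): difference = 3.0%
Step 3: Most likely is 'T' (9.1%, diff 0.6%); second most likely is 'A' (8.2%, diff 1.5%).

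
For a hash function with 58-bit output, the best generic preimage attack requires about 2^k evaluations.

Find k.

Step 1: The hash has a 58-bit output.
Step 2: Preimage resistance means: given a digest h(x), it should be infeasible to find any input that hashes to it.
With a 58-bit output there are 2^58 possible digests, so a generic brute-force preimage search costs about 2^58 evaluations.
Step 3: Security level = 58 bits.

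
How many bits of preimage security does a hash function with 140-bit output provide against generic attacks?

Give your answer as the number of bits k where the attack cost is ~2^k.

Step 1: The hash has a 140-bit output.
Step 2: Preimage resistance means: given a digest h(x), it should be infeasible to find any input that hashes to it.
With a 140-bit output there are 2^140 possible digests, so a generic brute-force preimage search costs about 2^140 evaluations.
Step 3: Security level = 140 bits.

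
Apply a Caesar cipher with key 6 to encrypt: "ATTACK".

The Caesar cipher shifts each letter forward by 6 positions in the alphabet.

Step 1: For each letter, shift forward by 6 positions (mod 26).
  A (position 0) -> position (0+6) mod 26 = 6 -> G
  T (position 19) -> position (19+6) mod 26 = 25 -> Z
  T (position 19) -> position (19+6) mod 26 = 25 -> Z
  A (position 0) -> position (0+6) mod 26 = 6 -> G
  C (position 2) -> position (2+6) mod 26 = 8 -> I
  K (position 10) -> position (10+6) mod 26 = 16 -> Q
Result: GZZGIQ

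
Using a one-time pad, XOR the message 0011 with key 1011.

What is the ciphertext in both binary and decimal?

Step 1: Write out the XOR operation bit by bit:
  Message: 0011
  Key:     1011
  XOR:     1000
Step 2: Convert to decimal: 1000 = 8.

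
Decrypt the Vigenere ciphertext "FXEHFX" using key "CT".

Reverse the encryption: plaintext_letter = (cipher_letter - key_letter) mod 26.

Step 1: Extend key: CTCTCT
Step 2: Decrypt each letter (c - k) mod 26:
  F(5) - C(2) = (5-2) mod 26 = 3 = D
  X(23) - T(19) = (23-19) mod 26 = 4 = E
  E(4) - C(2) = (4-2) mod 26 = 2 = C
  H(7) - T(19) = (7-19) mod 26 = 14 = O
  F(5) - C(2) = (5-2) mod 26 = 3 = D
  X(23) - T(19) = (23-19) mod 26 = 4 = E
Plaintext: DECODE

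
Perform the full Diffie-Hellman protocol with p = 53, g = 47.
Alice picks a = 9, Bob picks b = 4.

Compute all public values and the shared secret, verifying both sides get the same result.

Step 1: A = g^a mod p = 47^9 mod 53 = 42.
Step 2: B = g^b mod p = 47^4 mod 53 = 24.
Step 3: Alice computes s = B^a mod p = 24^9 mod 53 = 13.
Step 4: Bob computes s = A^b mod p = 42^4 mod 53 = 13.
Both sides agree: shared secret = 13.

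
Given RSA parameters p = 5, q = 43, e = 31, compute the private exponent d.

Step 1: n = 5 * 43 = 215.
Step 2: phi(n) = 4 * 42 = 168.
Step 3: Find d such that 31 * d = 1 (mod 168).
Step 4: d = 31^(-1) mod 168 = 103.
Verification: 31 * 103 = 3193 = 19 * 168 + 1.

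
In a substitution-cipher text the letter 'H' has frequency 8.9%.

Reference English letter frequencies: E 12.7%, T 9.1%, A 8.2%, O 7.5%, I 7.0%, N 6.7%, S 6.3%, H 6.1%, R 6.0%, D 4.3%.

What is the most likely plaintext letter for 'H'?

Step 1: The observed frequency is 8.9%.
Step 2: Compare with English frequencies:
  E: 12.7% (difference: 3.8%)
  T: 9.1% (difference: 0.2%) <-- closest
  A: 8.2% (difference: 0.7%)
  O: 7.5% (difference: 1.4%)
  I: 7.0% (difference: 1.9%)
  N: 6.7% (difference: 2.2%)
  S: 6.3% (difference: 2.6%)
  H: 6.1% (difference: 2.8%)
  R: 6.0% (difference: 2.9%)
  D: 4.3% (difference: 4.6%)
Step 3: 'H' most likely represents 'T' (frequency 9.1%).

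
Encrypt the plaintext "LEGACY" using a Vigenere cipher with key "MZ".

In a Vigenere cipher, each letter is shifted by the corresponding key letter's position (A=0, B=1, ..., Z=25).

Step 1: Repeat key to match plaintext length:
  Plaintext: LEGACY
  Key:       MZMZMZ
Step 2: Encrypt each letter:
  L(11) + M(12) = (11+12) mod 26 = 23 = X
  E(4) + Z(25) = (4+25) mod 26 = 3 = D
  G(6) + M(12) = (6+12) mod 26 = 18 = S
  A(0) + Z(25) = (0+25) mod 26 = 25 = Z
  C(2) + M(12) = (2+12) mod 26 = 14 = O
  Y(24) + Z(25) = (24+25) mod 26 = 23 = X
Ciphertext: XDSZOX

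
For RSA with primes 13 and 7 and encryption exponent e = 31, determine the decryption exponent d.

Step 1: n = 13 * 7 = 91.
Step 2: phi(n) = 12 * 6 = 72.
Step 3: Find d such that 31 * d = 1 (mod 72).
Step 4: d = 31^(-1) mod 72 = 7.
Verification: 31 * 7 = 217 = 3 * 72 + 1.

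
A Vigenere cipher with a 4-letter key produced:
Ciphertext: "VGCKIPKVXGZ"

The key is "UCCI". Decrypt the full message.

Step 1: Key 'UCCI' has length 4. Extended key: UCCIUCCIUCC
Step 2: Decrypt each position:
  V(21) - U(20) = 1 = B
  G(6) - C(2) = 4 = E
  C(2) - C(2) = 0 = A
  K(10) - I(8) = 2 = C
  I(8) - U(20) = 14 = O
  P(15) - C(2) = 13 = N
  K(10) - C(2) = 8 = I
  V(21) - I(8) = 13 = N
  X(23) - U(20) = 3 = D
  G(6) - C(2) = 4 = E
  Z(25) - C(2) = 23 = X
Plaintext: BEACONINDEX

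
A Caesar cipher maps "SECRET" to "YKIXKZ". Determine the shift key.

Step 1: Compare first letters: S (position 18) -> Y (position 24).
Step 2: Shift = (24 - 18) mod 26 = 6.
The shift value is 6.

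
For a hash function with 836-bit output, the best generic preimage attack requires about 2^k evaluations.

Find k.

Step 1: The hash has a 836-bit output.
Step 2: Preimage resistance means: given a digest h(x), it should be infeasible to find any input that hashes to it.
With a 836-bit output there are 2^836 possible digests, so a generic brute-force preimage search costs about 2^836 evaluations.
Step 3: Security level = 836 bits.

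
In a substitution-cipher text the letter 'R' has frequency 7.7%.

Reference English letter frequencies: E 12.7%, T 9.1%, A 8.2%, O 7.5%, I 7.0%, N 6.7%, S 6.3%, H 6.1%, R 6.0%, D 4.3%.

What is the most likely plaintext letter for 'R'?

Step 1: The observed frequency is 7.7%.
Step 2: Compare with English frequencies:
  E: 12.7% (difference: 5.0%)
  T: 9.1% (difference: 1.4%)
  A: 8.2% (difference: 0.5%)
  O: 7.5% (difference: 0.2%) <-- closest
  I: 7.0% (difference: 0.7%)
  N: 6.7% (difference: 1.0%)
  S: 6.3% (difference: 1.4%)
  H: 6.1% (difference: 1.6%)
  R: 6.0% (difference: 1.7%)
  D: 4.3% (difference: 3.4%)
Step 3: 'R' most likely represents 'O' (frequency 7.5%).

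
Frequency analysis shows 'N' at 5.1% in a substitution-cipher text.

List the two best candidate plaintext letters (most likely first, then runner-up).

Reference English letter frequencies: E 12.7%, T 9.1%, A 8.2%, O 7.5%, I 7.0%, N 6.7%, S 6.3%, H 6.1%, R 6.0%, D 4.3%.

Step 1: Observed frequency of 'N' is 5.1%.
Step 2: Compute distances to each reference frequency and sort:
  D (4.3%): difference = 0.8% <-- BEST
  R (6.0%): difference = 0.9% <-- RUNNER-UP
  H (6.1%): difference = 1.0%
  S (6.3%): difference = 1.2%
  N (6.7%): difference = 1.6%
Step 3: Most likely is 'D' (4.3%, diff 0.8%); second most likely is 'R' (6.0%, diff 0.9%).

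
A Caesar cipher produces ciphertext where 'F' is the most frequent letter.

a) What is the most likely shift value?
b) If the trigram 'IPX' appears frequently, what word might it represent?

Step 1: In English, 'E' is the most frequent letter (12.7%).
Step 2: The most frequent ciphertext letter is 'F' (position 5).
Step 3: Shift = (5 - 4) mod 26 = 1.
Step 4: Decrypt 'IPX' by shifting back 1:
  I -> H
  P -> O
  X -> W
Step 5: 'IPX' decrypts to 'HOW'.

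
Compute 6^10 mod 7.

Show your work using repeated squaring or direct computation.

Step 1: Compute 6^10 mod 7 step by step, reducing modulo 7 at each step.
  6^1 mod 7 = 6
  6^2 mod 7 = (6 * 6) mod 7 = 1
  6^3 mod 7 = (1 * 6) mod 7 = 6
  6^4 mod 7 = (6 * 6) mod 7 = 1
  6^5 mod 7 = (1 * 6) mod 7 = 6
  6^6 mod 7 = (6 * 6) mod 7 = 1
  6^7 mod 7 = (1 * 6) mod 7 = 6
  6^8 mod 7 = (6 * 6) mod 7 = 1
  6^9 mod 7 = (1 * 6) mod 7 = 6
  6^10 mod 7 = (6 * 6) mod 7 = 1
Step 2: Result = 1.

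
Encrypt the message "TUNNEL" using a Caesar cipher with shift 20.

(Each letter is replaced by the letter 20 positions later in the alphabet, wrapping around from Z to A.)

Step 1: For each letter, shift forward by 20 positions (mod 26).
  T (position 19) -> position (19+20) mod 26 = 13 -> N
  U (position 20) -> position (20+20) mod 26 = 14 -> O
  N (position 13) -> position (13+20) mod 26 = 7 -> H
  N (position 13) -> position (13+20) mod 26 = 7 -> H
  E (position 4) -> position (4+20) mod 26 = 24 -> Y
  L (position 11) -> position (11+20) mod 26 = 5 -> F
Result: NOHHYF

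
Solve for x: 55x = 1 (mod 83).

Step 1: We need x such that 55 * x = 1 (mod 83).
Step 2: Using the extended Euclidean algorithm or trial:
  55 * 80 = 4400 = 53 * 83 + 1.
Step 3: Since 4400 mod 83 = 1, the inverse is x = 80.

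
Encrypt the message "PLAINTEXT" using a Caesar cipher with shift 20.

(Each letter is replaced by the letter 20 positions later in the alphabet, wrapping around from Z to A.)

Step 1: For each letter, shift forward by 20 positions (mod 26).
  P (position 15) -> position (15+20) mod 26 = 9 -> J
  L (position 11) -> position (11+20) mod 26 = 5 -> F
  A (position 0) -> position (0+20) mod 26 = 20 -> U
  I (position 8) -> position (8+20) mod 26 = 2 -> C
  N (position 13) -> position (13+20) mod 26 = 7 -> H
  T (position 19) -> position (19+20) mod 26 = 13 -> N
  E (position 4) -> position (4+20) mod 26 = 24 -> Y
  X (position 23) -> position (23+20) mod 26 = 17 -> R
  T (position 19) -> position (19+20) mod 26 = 13 -> N
Result: JFUCHNYRN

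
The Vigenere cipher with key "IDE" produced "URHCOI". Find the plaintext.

Step 1: Extend key: IDEIDE
Step 2: Decrypt each letter (c - k) mod 26:
  U(20) - I(8) = (20-8) mod 26 = 12 = M
  R(17) - D(3) = (17-3) mod 26 = 14 = O
  H(7) - E(4) = (7-4) mod 26 = 3 = D
  C(2) - I(8) = (2-8) mod 26 = 20 = U
  O(14) - D(3) = (14-3) mod 26 = 11 = L
  I(8) - E(4) = (8-4) mod 26 = 4 = E
Plaintext: MODULE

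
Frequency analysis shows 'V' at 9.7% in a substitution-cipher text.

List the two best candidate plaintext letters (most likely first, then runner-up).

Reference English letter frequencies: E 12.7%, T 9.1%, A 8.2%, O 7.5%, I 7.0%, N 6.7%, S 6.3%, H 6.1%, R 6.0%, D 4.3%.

Step 1: Observed frequency of 'V' is 9.7%.
Step 2: Compute distances to each reference frequency and sort:
  T (9.1%): difference = 0.6% <-- BEST
  A (8.2%): difference = 1.5% <-- RUNNER-UP
  O (7.5%): difference = 2.2%
  I (7.0%): difference = 2.7%
  N (6.7%): difference = 3.0%
Step 3: Most likely is 'T' (9.1%, diff 0.6%); second most likely is 'A' (8.2%, diff 1.5%).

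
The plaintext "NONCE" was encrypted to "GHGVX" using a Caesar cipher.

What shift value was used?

Step 1: Compare first letters: N (position 13) -> G (position 6).
Step 2: Shift = (6 - 13) mod 26 = 19.
The shift value is 19.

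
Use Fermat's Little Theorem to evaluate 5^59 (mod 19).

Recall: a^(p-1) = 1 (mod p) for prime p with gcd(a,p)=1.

Step 1: Since 19 is prime, by Fermat's Little Theorem: 5^18 = 1 (mod 19).
Step 2: Reduce exponent: 59 mod 18 = 5.
Step 3: So 5^59 = 5^5 (mod 19).
Step 4: 5^5 mod 19 = 9.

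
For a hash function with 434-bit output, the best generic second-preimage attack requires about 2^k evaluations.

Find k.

Step 1: The hash has a 434-bit output.
Step 2: Second-preimage resistance means: given a specific input x, it should be infeasible to find a different y with h(y) = h(x).
With a 434-bit output, a generic search for a second preimage costs about 2^434 evaluations (each trial matches the fixed target with probability 2^-434).
Step 3: Security level = 434 bits.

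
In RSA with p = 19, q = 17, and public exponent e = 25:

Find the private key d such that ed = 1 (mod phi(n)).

Step 1: n = 19 * 17 = 323.
Step 2: phi(n) = 18 * 16 = 288.
Step 3: Find d such that 25 * d = 1 (mod 288).
Step 4: d = 25^(-1) mod 288 = 265.
Verification: 25 * 265 = 6625 = 23 * 288 + 1.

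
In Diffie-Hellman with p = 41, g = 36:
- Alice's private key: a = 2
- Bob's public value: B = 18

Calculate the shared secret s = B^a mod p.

Step 1: s = B^a mod p = 18^2 mod 41.
  18^1 mod 41 = 18
  18^2 mod 41 = (18 * 18) mod 41 = 37
Result: shared secret = 37.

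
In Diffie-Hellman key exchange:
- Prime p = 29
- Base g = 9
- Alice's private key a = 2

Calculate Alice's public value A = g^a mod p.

Step 1: A = g^a mod p = 9^2 mod 29.
  9^1 mod 29 = 9
  9^2 mod 29 = (9 * 9) mod 29 = 23
Result: A = 23.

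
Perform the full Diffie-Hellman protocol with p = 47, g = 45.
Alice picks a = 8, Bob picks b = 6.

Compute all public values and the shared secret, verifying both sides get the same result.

Step 1: A = g^a mod p = 45^8 mod 47 = 21.
Step 2: B = g^b mod p = 45^6 mod 47 = 17.
Step 3: Alice computes s = B^a mod p = 17^8 mod 47 = 4.
Step 4: Bob computes s = A^b mod p = 21^6 mod 47 = 4.
Both sides agree: shared secret = 4.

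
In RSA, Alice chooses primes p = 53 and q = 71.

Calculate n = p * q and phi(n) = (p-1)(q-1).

Step 1: n = p * q = 53 * 71 = 3763.
Step 2: phi(n) = (p-1)(q-1) = 52 * 70 = 3640.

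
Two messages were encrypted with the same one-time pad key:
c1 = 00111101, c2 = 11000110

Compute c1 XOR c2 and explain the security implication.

Step 1: c1 XOR c2 = (m1 XOR k) XOR (m2 XOR k).
Step 2: By XOR associativity/commutativity: = m1 XOR m2 XOR k XOR k = m1 XOR m2.
Step 3: 00111101 XOR 11000110 = 11111011 = 251.
Step 4: The key cancels out! An attacker learns m1 XOR m2 = 251, revealing the relationship between plaintexts.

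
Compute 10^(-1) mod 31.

Step 1: We need x such that 10 * x = 1 (mod 31).
Step 2: Using the extended Euclidean algorithm or trial:
  10 * 28 = 280 = 9 * 31 + 1.
Step 3: Since 280 mod 31 = 1, the inverse is x = 28.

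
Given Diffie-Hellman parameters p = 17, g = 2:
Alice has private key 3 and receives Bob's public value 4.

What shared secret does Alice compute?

Step 1: s = B^a mod p = 4^3 mod 17.
  4^1 mod 17 = 4
  4^2 mod 17 = (4 * 4) mod 17 = 16
  4^3 mod 17 = (16 * 4) mod 17 = 13
Result: shared secret = 13.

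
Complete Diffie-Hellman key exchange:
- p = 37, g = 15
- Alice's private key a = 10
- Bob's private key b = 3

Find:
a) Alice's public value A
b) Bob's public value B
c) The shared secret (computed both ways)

Step 1: A = g^a mod p = 15^10 mod 37 = 21.
Step 2: B = g^b mod p = 15^3 mod 37 = 8.
Step 3: Alice computes s = B^a mod p = 8^10 mod 37 = 11.
Step 4: Bob computes s = A^b mod p = 21^3 mod 37 = 11.
Both sides agree: shared secret = 11.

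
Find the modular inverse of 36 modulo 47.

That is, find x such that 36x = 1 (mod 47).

Step 1: We need x such that 36 * x = 1 (mod 47).
Step 2: Using the extended Euclidean algorithm or trial:
  36 * 17 = 612 = 13 * 47 + 1.
Step 3: Since 612 mod 47 = 1, the inverse is x = 17.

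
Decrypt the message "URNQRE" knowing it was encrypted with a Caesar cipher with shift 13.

Step 1: Reverse the shift by subtracting 13 from each letter position.
  U (position 20) -> position (20-13) mod 26 = 7 -> H
  R (position 17) -> position (17-13) mod 26 = 4 -> E
  N (position 13) -> position (13-13) mod 26 = 0 -> A
  Q (position 16) -> position (16-13) mod 26 = 3 -> D
  R (position 17) -> position (17-13) mod 26 = 4 -> E
  E (position 4) -> position (4-13) mod 26 = 17 -> R
Decrypted message: HEADER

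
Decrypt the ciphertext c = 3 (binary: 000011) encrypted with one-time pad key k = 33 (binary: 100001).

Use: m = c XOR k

Step 1: XOR ciphertext with key:
  Ciphertext: 000011
  Key:        100001
  XOR:        100010
Step 2: Plaintext = 100010 = 34 in decimal.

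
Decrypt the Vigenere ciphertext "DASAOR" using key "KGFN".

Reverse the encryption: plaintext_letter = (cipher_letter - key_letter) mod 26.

Step 1: Extend key: KGFNKG
Step 2: Decrypt each letter (c - k) mod 26:
  D(3) - K(10) = (3-10) mod 26 = 19 = T
  A(0) - G(6) = (0-6) mod 26 = 20 = U
  S(18) - F(5) = (18-5) mod 26 = 13 = N
  A(0) - N(13) = (0-13) mod 26 = 13 = N
  O(14) - K(10) = (14-10) mod 26 = 4 = E
  R(17) - G(6) = (17-6) mod 26 = 11 = L
Plaintext: TUNNEL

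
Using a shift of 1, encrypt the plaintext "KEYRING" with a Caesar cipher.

Step 1: For each letter, shift forward by 1 positions (mod 26).
  K (position 10) -> position (10+1) mod 26 = 11 -> L
  E (position 4) -> position (4+1) mod 26 = 5 -> F
  Y (position 24) -> position (24+1) mod 26 = 25 -> Z
  R (position 17) -> position (17+1) mod 26 = 18 -> S
  I (position 8) -> position (8+1) mod 26 = 9 -> J
  N (position 13) -> position (13+1) mod 26 = 14 -> O
  G (position 6) -> position (6+1) mod 26 = 7 -> H
Result: LFZSJOH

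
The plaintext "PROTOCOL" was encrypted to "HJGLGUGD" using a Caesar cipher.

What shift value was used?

Step 1: Compare first letters: P (position 15) -> H (position 7).
Step 2: Shift = (7 - 15) mod 26 = 18.
The shift value is 18.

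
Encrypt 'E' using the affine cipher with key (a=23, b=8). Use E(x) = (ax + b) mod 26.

Step 1: Convert 'E' to number: x = 4.
Step 2: E(4) = (23 * 4 + 8) mod 26 = 100 mod 26 = 22.
Step 3: Convert 22 back to letter: W.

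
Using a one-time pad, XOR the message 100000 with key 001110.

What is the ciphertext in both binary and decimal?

Step 1: Write out the XOR operation bit by bit:
  Message: 100000
  Key:     001110
  XOR:     101110
Step 2: Convert to decimal: 101110 = 46.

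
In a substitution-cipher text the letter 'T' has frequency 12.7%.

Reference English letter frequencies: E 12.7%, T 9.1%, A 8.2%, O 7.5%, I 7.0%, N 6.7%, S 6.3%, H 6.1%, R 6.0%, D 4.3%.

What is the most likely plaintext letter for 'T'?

Step 1: The observed frequency is 12.7%.
Step 2: Compare with English frequencies:
  E: 12.7% (difference: 0.0%) <-- closest
  T: 9.1% (difference: 3.6%)
  A: 8.2% (difference: 4.5%)
  O: 7.5% (difference: 5.2%)
  I: 7.0% (difference: 5.7%)
  N: 6.7% (difference: 6.0%)
  S: 6.3% (difference: 6.4%)
  H: 6.1% (difference: 6.6%)
  R: 6.0% (difference: 6.7%)
  D: 4.3% (difference: 8.4%)
Step 3: 'T' most likely represents 'E' (frequency 12.7%).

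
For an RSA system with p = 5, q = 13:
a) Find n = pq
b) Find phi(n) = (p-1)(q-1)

Step 1: n = p * q = 5 * 13 = 65.
Step 2: phi(n) = (p-1)(q-1) = 4 * 12 = 48.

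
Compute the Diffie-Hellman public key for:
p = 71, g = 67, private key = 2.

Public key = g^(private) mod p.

Step 1: A = g^a mod p = 67^2 mod 71.
  67^1 mod 71 = 67
  67^2 mod 71 = (67 * 67) mod 71 = 16
Result: A = 16.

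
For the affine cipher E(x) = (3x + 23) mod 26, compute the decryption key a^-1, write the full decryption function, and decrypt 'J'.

Step 1: Find a^-1, the modular inverse of 3 mod 26.
Step 2: We need 3 * a^-1 = 1 (mod 26).
Step 3: 3 * 9 = 27 = 1 * 26 + 1, so a^-1 = 9.
Step 4: D(y) = 9(y - 23) mod 26.
Step 5: Apply to 'J' (y = 9): D(9) = 9 * (9 - 23) mod 26 = 9 * -14 mod 26 = 4 -> 'E'.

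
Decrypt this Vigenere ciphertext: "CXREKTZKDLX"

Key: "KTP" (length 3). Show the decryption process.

Step 1: Key 'KTP' has length 3. Extended key: KTPKTPKTPKT
Step 2: Decrypt each position:
  C(2) - K(10) = 18 = S
  X(23) - T(19) = 4 = E
  R(17) - P(15) = 2 = C
  E(4) - K(10) = 20 = U
  K(10) - T(19) = 17 = R
  T(19) - P(15) = 4 = E
  Z(25) - K(10) = 15 = P
  K(10) - T(19) = 17 = R
  D(3) - P(15) = 14 = O
  L(11) - K(10) = 1 = B
  X(23) - T(19) = 4 = E
Plaintext: SECUREPROBE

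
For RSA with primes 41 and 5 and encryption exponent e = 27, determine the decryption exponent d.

Step 1: n = 41 * 5 = 205.
Step 2: phi(n) = 40 * 4 = 160.
Step 3: Find d such that 27 * d = 1 (mod 160).
Step 4: d = 27^(-1) mod 160 = 83.
Verification: 27 * 83 = 2241 = 14 * 160 + 1.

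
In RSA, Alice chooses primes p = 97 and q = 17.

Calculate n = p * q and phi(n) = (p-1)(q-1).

Step 1: n = p * q = 97 * 17 = 1649.
Step 2: phi(n) = (p-1)(q-1) = 96 * 16 = 1536.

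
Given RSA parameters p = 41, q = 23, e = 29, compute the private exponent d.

Step 1: n = 41 * 23 = 943.
Step 2: phi(n) = 40 * 22 = 880.
Step 3: Find d such that 29 * d = 1 (mod 880).
Step 4: d = 29^(-1) mod 880 = 789.
Verification: 29 * 789 = 22881 = 26 * 880 + 1.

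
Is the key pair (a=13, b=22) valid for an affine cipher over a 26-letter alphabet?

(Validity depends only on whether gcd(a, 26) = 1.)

Step 1: Compute gcd(13, 26).
Step 2: gcd(13, 26) = 13.
Since gcd = 13 != 1, 13 shares a common factor with 26, so it cannot be used.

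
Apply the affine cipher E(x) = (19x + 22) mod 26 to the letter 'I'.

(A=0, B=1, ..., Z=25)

Step 1: Convert 'I' to number: x = 8.
Step 2: E(8) = (19 * 8 + 22) mod 26 = 174 mod 26 = 18.
Step 3: Convert 18 back to letter: S.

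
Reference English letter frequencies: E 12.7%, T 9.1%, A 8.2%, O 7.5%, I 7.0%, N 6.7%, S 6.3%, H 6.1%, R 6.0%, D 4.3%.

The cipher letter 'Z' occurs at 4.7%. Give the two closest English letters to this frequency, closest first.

Step 1: Observed frequency of 'Z' is 4.7%.
Step 2: Compute distances to each reference frequency and sort:
  D (4.3%): difference = 0.4% <-- BEST
  R (6.0%): difference = 1.3% <-- RUNNER-UP
  H (6.1%): difference = 1.4%
  S (6.3%): difference = 1.6%
  N (6.7%): difference = 2.0%
Step 3: Most likely is 'D' (4.3%, diff 0.4%); second most likely is 'R' (6.0%, diff 1.3%).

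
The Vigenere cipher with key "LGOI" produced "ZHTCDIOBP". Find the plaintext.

Step 1: Extend key: LGOILGOIL
Step 2: Decrypt each letter (c - k) mod 26:
  Z(25) - L(11) = (25-11) mod 26 = 14 = O
  H(7) - G(6) = (7-6) mod 26 = 1 = B
  T(19) - O(14) = (19-14) mod 26 = 5 = F
  C(2) - I(8) = (2-8) mod 26 = 20 = U
  D(3) - L(11) = (3-11) mod 26 = 18 = S
  I(8) - G(6) = (8-6) mod 26 = 2 = C
  O(14) - O(14) = (14-14) mod 26 = 0 = A
  B(1) - I(8) = (1-8) mod 26 = 19 = T
  P(15) - L(11) = (15-11) mod 26 = 4 = E
Plaintext: OBFUSCATE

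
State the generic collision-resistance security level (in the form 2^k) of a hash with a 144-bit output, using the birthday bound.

Step 1: The birthday paradox gives collision probability ~50% after sqrt(2^n) = 2^(n/2) hashes.
Step 2: For 144-bit output: 2^(144/2) = 2^72.
Step 3: Approximately 2^72 hash computations needed.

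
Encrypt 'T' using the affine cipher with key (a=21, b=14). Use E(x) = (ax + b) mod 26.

Step 1: Convert 'T' to number: x = 19.
Step 2: E(19) = (21 * 19 + 14) mod 26 = 413 mod 26 = 23.
Step 3: Convert 23 back to letter: X.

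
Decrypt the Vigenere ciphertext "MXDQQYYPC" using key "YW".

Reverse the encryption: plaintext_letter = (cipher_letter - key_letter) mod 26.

Step 1: Extend key: YWYWYWYWY
Step 2: Decrypt each letter (c - k) mod 26:
  M(12) - Y(24) = (12-24) mod 26 = 14 = O
  X(23) - W(22) = (23-22) mod 26 = 1 = B
  D(3) - Y(24) = (3-24) mod 26 = 5 = F
  Q(16) - W(22) = (16-22) mod 26 = 20 = U
  Q(16) - Y(24) = (16-24) mod 26 = 18 = S
  Y(24) - W(22) = (24-22) mod 26 = 2 = C
  Y(24) - Y(24) = (24-24) mod 26 = 0 = A
  P(15) - W(22) = (15-22) mod 26 = 19 = T
  C(2) - Y(24) = (2-24) mod 26 = 4 = E
Plaintext: OBFUSCATE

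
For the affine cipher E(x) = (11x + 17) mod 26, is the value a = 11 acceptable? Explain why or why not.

Step 1: Compute gcd(11, 26).
Step 2: gcd(11, 26) = 1.
Since gcd = 1, 11 is coprime with 26, so it is a valid key.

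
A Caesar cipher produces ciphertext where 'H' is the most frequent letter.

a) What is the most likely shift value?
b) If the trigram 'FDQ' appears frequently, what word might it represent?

Step 1: In English, 'E' is the most frequent letter (12.7%).
Step 2: The most frequent ciphertext letter is 'H' (position 7).
Step 3: Shift = (7 - 4) mod 26 = 3.
Step 4: Decrypt 'FDQ' by shifting back 3:
  F -> C
  D -> A
  Q -> N
Step 5: 'FDQ' decrypts to 'CAN'.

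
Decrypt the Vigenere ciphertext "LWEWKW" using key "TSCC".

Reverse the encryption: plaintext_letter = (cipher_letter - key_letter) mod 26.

Step 1: Extend key: TSCCTS
Step 2: Decrypt each letter (c - k) mod 26:
  L(11) - T(19) = (11-19) mod 26 = 18 = S
  W(22) - S(18) = (22-18) mod 26 = 4 = E
  E(4) - C(2) = (4-2) mod 26 = 2 = C
  W(22) - C(2) = (22-2) mod 26 = 20 = U
  K(10) - T(19) = (10-19) mod 26 = 17 = R
  W(22) - S(18) = (22-18) mod 26 = 4 = E
Plaintext: SECURE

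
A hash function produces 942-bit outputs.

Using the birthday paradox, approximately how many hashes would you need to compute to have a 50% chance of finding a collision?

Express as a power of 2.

Step 1: The birthday paradox gives collision probability ~50% after sqrt(2^n) = 2^(n/2) hashes.
Step 2: For 942-bit output: 2^(942/2) = 2^471.
Step 3: Approximately 2^471 hash computations needed.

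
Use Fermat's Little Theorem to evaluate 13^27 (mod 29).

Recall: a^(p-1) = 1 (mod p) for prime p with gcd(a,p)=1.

Step 1: Since 29 is prime, by Fermat's Little Theorem: 13^28 = 1 (mod 29).
Step 2: Reduce exponent: 27 mod 28 = 27.
Step 3: So 13^27 = 13^27 (mod 29).
Step 4: 13^27 mod 29 = 9.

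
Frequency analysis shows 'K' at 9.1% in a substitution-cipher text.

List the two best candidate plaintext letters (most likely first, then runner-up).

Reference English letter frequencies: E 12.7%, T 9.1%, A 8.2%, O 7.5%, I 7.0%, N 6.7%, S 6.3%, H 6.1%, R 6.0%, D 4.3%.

Step 1: Observed frequency of 'K' is 9.1%.
Step 2: Compute distances to each reference frequency and sort:
  T (9.1%): difference = 0.0% <-- BEST
  A (8.2%): difference = 0.9% <-- RUNNER-UP
  O (7.5%): difference = 1.6%
  I (7.0%): difference = 2.1%
  N (6.7%): difference = 2.4%
Step 3: Most likely is 'T' (9.1%, diff 0.0%); second most likely is 'A' (8.2%, diff 0.9%).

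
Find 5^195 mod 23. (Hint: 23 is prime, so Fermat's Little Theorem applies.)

Step 1: Since 23 is prime, by Fermat's Little Theorem: 5^22 = 1 (mod 23).
Step 2: Reduce exponent: 195 mod 22 = 19.
Step 3: So 5^195 = 5^19 (mod 23).
Step 4: 5^19 mod 23 = 7.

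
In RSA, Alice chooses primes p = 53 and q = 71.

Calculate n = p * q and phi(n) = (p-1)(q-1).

Step 1: n = p * q = 53 * 71 = 3763.
Step 2: phi(n) = (p-1)(q-1) = 52 * 70 = 3640.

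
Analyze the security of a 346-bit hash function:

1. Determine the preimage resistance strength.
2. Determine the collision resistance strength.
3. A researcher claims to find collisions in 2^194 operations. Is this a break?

Step 1: Preimage resistance requires brute-force of 2^346 operations.
Step 2: Collision resistance (birthday bound) = 2^(346/2) = 2^173.
Step 3: The claimed attack costs 2^194 operations.
Step 4: Since 2^194 >= 2^173, the claimed attack is no faster than the generic birthday attack, so this does not break collision resistance.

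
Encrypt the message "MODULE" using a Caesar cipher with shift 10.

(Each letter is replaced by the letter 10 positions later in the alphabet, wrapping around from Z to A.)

Step 1: For each letter, shift forward by 10 positions (mod 26).
  M (position 12) -> position (12+10) mod 26 = 22 -> W
  O (position 14) -> position (14+10) mod 26 = 24 -> Y
  D (position 3) -> position (3+10) mod 26 = 13 -> N
  U (position 20) -> position (20+10) mod 26 = 4 -> E
  L (position 11) -> position (11+10) mod 26 = 21 -> V
  E (position 4) -> position (4+10) mod 26 = 14 -> O
Result: WYNEVO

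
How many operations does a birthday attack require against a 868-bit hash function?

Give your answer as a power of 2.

Step 1: The birthday paradox gives collision probability ~50% after sqrt(2^n) = 2^(n/2) hashes.
Step 2: For 868-bit output: 2^(868/2) = 2^434.
Step 3: Approximately 2^434 hash computations needed.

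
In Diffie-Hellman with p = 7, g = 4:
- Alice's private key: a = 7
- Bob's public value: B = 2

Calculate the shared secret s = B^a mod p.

Step 1: s = B^a mod p = 2^7 mod 7.
  2^1 mod 7 = 2
  2^2 mod 7 = (2 * 2) mod 7 = 4
  2^3 mod 7 = (4 * 2) mod 7 = 1
  2^4 mod 7 = (1 * 2) mod 7 = 2
  2^5 mod 7 = (2 * 2) mod 7 = 4
  2^6 mod 7 = (4 * 2) mod 7 = 1
  2^7 mod 7 = (1 * 2) mod 7 = 2
Result: shared secret = 2.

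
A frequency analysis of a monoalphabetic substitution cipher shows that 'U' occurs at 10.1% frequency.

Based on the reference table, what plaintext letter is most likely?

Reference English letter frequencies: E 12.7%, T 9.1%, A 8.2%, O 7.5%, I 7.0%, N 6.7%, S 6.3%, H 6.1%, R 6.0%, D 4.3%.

Step 1: The observed frequency is 10.1%.
Step 2: Compare with English frequencies:
  E: 12.7% (difference: 2.6%)
  T: 9.1% (difference: 1.0%) <-- closest
  A: 8.2% (difference: 1.9%)
  O: 7.5% (difference: 2.6%)
  I: 7.0% (difference: 3.1%)
  N: 6.7% (difference: 3.4%)
  S: 6.3% (difference: 3.8%)
  H: 6.1% (difference: 4.0%)
  R: 6.0% (difference: 4.1%)
  D: 4.3% (difference: 5.8%)
Step 3: 'U' most likely represents 'T' (frequency 9.1%).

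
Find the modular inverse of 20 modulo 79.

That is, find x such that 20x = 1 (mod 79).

Step 1: We need x such that 20 * x = 1 (mod 79).
Step 2: Using the extended Euclidean algorithm or trial:
  20 * 4 = 80 = 1 * 79 + 1.
Step 3: Since 80 mod 79 = 1, the inverse is x = 4.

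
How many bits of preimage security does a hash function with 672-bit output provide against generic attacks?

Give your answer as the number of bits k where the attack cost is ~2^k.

Step 1: The hash has a 672-bit output.
Step 2: Preimage resistance means: given a digest h(x), it should be infeasible to find any input that hashes to it.
With a 672-bit output there are 2^672 possible digests, so a generic brute-force preimage search costs about 2^672 evaluations.
Step 3: Security level = 672 bits.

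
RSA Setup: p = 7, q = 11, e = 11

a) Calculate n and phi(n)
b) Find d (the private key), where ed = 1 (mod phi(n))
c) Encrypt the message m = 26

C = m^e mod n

Step 1: n = 7 * 11 = 77.
Step 2: phi(n) = (7-1)(11-1) = 6 * 10 = 60.
Step 3: Find d = 11^(-1) mod 60 = 11.
  Verify: 11 * 11 = 121 = 1 (mod 60).
Step 4: C = 26^11 mod 77 = 59.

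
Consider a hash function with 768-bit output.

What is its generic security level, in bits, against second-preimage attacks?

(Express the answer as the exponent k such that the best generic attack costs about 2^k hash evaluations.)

Step 1: The hash has a 768-bit output.
Step 2: Second-preimage resistance means: given a specific input x, it should be infeasible to find a different y with h(y) = h(x).
With a 768-bit output, a generic search for a second preimage costs about 2^768 evaluations (each trial matches the fixed target with probability 2^-768).
Step 3: Security level = 768 bits.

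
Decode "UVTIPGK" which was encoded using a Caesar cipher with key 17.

Step 1: Reverse the shift by subtracting 17 from each letter position.
  U (position 20) -> position (20-17) mod 26 = 3 -> D
  V (position 21) -> position (21-17) mod 26 = 4 -> E
  T (position 19) -> position (19-17) mod 26 = 2 -> C
  I (position 8) -> position (8-17) mod 26 = 17 -> R
  P (position 15) -> position (15-17) mod 26 = 24 -> Y
  G (position 6) -> position (6-17) mod 26 = 15 -> P
  K (position 10) -> position (10-17) mod 26 = 19 -> T
Decrypted message: DECRYPT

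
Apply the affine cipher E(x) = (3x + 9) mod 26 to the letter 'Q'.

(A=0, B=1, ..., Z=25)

Step 1: Convert 'Q' to number: x = 16.
Step 2: E(16) = (3 * 16 + 9) mod 26 = 57 mod 26 = 5.
Step 3: Convert 5 back to letter: F.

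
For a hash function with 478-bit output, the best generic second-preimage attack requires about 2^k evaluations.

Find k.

Step 1: The hash has a 478-bit output.
Step 2: Second-preimage resistance means: given a specific input x, it should be infeasible to find a different y with h(y) = h(x).
With a 478-bit output, a generic search for a second preimage costs about 2^478 evaluations (each trial matches the fixed target with probability 2^-478).
Step 3: Security level = 478 bits.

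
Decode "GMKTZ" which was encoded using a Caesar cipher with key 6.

Step 1: Reverse the shift by subtracting 6 from each letter position.
  G (position 6) -> position (6-6) mod 26 = 0 -> A
  M (position 12) -> position (12-6) mod 26 = 6 -> G
  K (position 10) -> position (10-6) mod 26 = 4 -> E
  T (position 19) -> position (19-6) mod 26 = 13 -> N
  Z (position 25) -> position (25-6) mod 26 = 19 -> T
Decrypted message: AGENT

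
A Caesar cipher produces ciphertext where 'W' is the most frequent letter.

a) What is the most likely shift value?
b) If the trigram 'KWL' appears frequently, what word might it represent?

Step 1: In English, 'E' is the most frequent letter (12.7%).
Step 2: The most frequent ciphertext letter is 'W' (position 22).
Step 3: Shift = (22 - 4) mod 26 = 18.
Step 4: Decrypt 'KWL' by shifting back 18:
  K -> S
  W -> E
  L -> T
Step 5: 'KWL' decrypts to 'SET'.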